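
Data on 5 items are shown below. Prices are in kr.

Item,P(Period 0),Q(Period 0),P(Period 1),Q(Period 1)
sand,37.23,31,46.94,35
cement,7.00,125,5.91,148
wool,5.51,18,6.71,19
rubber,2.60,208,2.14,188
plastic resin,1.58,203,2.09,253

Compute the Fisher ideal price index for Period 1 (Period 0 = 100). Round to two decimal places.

106.91

Laspeyres component (base-period weights):
ΣP(Period 1)Q(Period 0) = 46.94×31 + 5.91×125 + 6.71×18 + 2.14×208 + 2.09×203 = 1455.14 + 738.75 + 120.78 + 445.12 + 424.27 = 3184.06
ΣP(Period 0)Q(Period 0) = 37.23×31 + 7.00×125 + 5.51×18 + 2.60×208 + 1.58×203 = 1154.13 + 875 + 99.18 + 540.8 + 320.74 = 2989.85
L = 3184.06 / 2989.85 × 100 = 106.4956
Paasche component (current-period weights):
ΣP(Period 1)Q(Period 1) = 46.94×35 + 5.91×148 + 6.71×19 + 2.14×188 + 2.09×253 = 1642.9 + 874.68 + 127.49 + 402.32 + 528.77 = 3576.16
ΣP(Period 0)Q(Period 1) = 37.23×35 + 7.00×148 + 5.51×19 + 2.60×188 + 1.58×253 = 1303.05 + 1036 + 104.69 + 488.8 + 399.74 = 3332.28
P = 3576.16 / 3332.28 × 100 = 107.3187
Fisher = √(L × P) = √(106.4956 × 107.3187) = 106.9064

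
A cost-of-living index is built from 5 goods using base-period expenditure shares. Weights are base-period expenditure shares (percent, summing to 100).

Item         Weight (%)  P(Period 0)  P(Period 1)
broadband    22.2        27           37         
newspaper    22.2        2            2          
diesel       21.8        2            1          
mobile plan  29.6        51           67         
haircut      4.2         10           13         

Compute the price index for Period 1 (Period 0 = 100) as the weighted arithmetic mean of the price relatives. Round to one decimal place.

107.9

broadband: 22.2 × (37/27) = 22.2 × 1.370370 = 30.4222
newspaper: 22.2 × (2/2) = 22.2 × 1.000000 = 22.2000
diesel: 21.8 × (1/2) = 21.8 × 0.500000 = 10.9000
mobile plan: 29.6 × (67/51) = 29.6 × 1.313725 = 38.8863
haircut: 4.2 × (13/10) = 4.2 × 1.300000 = 5.4600
Index = Σ wᵢ·(p₁ᵢ/p₀ᵢ) = 30.4222 + 22.2000 + 10.9000 + 38.8863 + 5.4600 = 107.8685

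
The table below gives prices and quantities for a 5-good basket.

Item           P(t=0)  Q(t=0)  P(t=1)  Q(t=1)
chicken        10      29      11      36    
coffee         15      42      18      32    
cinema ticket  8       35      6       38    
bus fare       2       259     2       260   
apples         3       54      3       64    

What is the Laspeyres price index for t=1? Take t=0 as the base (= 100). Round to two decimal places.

Laspeyres price index uses base-period quantities as weights.
ΣP(t=1)·Q(t=0) = 11×29 + 18×42 + 6×35 + 2×259 + 3×54 = 319 + 756 + 210 + 518 + 162 = 1965
ΣP(t=0)·Q(t=0) = 10×29 + 15×42 + 8×35 + 2×259 + 3×54 = 290 + 630 + 280 + 518 + 162 = 1880
Index = 1965 / 1880 × 100 = 104.5213

104.52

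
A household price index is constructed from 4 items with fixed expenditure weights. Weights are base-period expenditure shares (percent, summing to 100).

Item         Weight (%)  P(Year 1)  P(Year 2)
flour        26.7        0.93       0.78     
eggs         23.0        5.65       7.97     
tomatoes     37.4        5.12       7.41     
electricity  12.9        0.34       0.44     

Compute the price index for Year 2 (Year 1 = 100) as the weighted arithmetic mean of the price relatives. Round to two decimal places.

flour: 26.7 × (0.78/0.93) = 26.7 × 0.838710 = 22.3935
eggs: 23.0 × (7.97/5.65) = 23.0 × 1.410619 = 32.4442
tomatoes: 37.4 × (7.41/5.12) = 37.4 × 1.447266 = 54.1277
electricity: 12.9 × (0.44/0.34) = 12.9 × 1.294118 = 16.6941
Index = Σ wᵢ·(p₁ᵢ/p₀ᵢ) = 22.3935 + 32.4442 + 54.1277 + 16.6941 = 125.6596

125.66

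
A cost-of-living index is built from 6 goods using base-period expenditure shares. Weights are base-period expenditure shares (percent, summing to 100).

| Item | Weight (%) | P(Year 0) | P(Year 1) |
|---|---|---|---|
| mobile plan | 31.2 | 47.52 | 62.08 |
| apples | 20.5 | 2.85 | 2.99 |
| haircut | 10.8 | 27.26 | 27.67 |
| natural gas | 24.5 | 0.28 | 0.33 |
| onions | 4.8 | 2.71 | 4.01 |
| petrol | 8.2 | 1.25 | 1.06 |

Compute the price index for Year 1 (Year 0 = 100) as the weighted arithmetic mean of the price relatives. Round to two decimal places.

116.16

mobile plan: 31.2 × (62.08/47.52) = 31.2 × 1.306397 = 40.7596
apples: 20.5 × (2.99/2.85) = 20.5 × 1.049123 = 21.5070
haircut: 10.8 × (27.67/27.26) = 10.8 × 1.015040 = 10.9624
natural gas: 24.5 × (0.33/0.28) = 24.5 × 1.178571 = 28.8750
onions: 4.8 × (4.01/2.71) = 4.8 × 1.479705 = 7.1026
petrol: 8.2 × (1.06/1.25) = 8.2 × 0.848000 = 6.9536
Index = Σ wᵢ·(p₁ᵢ/p₀ᵢ) = 40.7596 + 21.5070 + 10.9624 + 28.8750 + 7.1026 + 6.9536 = 116.1602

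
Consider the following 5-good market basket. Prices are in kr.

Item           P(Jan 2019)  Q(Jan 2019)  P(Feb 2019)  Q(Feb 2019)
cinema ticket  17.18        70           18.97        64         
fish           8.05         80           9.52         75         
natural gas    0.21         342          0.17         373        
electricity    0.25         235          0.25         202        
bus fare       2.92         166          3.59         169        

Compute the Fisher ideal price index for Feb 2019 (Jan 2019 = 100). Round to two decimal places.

Laspeyres component (base-period weights):
ΣP(Feb 2019)Q(Jan 2019) = 18.97×70 + 9.52×80 + 0.17×342 + 0.25×235 + 3.59×166 = 1327.9 + 761.6 + 58.14 + 58.75 + 595.94 = 2802.33
ΣP(Jan 2019)Q(Jan 2019) = 17.18×70 + 8.05×80 + 0.21×342 + 0.25×235 + 2.92×166 = 1202.6 + 644 + 71.82 + 58.75 + 484.72 = 2461.89
L = 2802.33 / 2461.89 × 100 = 113.8284
Paasche component (current-period weights):
ΣP(Feb 2019)Q(Feb 2019) = 18.97×64 + 9.52×75 + 0.17×373 + 0.25×202 + 3.59×169 = 1214.08 + 714 + 63.41 + 50.5 + 606.71 = 2648.7
ΣP(Jan 2019)Q(Feb 2019) = 17.18×64 + 8.05×75 + 0.21×373 + 0.25×202 + 2.92×169 = 1099.52 + 603.75 + 78.33 + 50.5 + 493.48 = 2325.58
P = 2648.7 / 2325.58 × 100 = 113.8942
Fisher = √(L × P) = √(113.8284 × 113.8942) = 113.8613

113.86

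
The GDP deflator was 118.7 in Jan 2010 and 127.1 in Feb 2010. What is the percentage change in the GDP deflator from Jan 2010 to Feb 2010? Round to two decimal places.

7.08%

Change = (127.1 − 118.7) / 118.7 × 100
       = 8.4 / 118.7 × 100 = 7.0767%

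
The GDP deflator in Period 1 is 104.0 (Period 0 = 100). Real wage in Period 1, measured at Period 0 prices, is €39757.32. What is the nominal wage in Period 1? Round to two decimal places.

Nominal = Real × (Index/100) = 39757.32 × (104.0/100)
        = 39757.32 × 1.040 = 41347.6128

41347.61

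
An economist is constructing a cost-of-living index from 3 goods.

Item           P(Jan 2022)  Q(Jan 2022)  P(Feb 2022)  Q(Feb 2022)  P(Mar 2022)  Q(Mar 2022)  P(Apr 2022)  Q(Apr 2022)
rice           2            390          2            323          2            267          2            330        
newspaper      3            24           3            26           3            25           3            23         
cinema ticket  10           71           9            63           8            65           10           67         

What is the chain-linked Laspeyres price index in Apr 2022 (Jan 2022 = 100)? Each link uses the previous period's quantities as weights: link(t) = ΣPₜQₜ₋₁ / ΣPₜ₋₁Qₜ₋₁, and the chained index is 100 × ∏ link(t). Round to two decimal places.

Link Jan 2022→Feb 2022:
ΣP(Feb 2022)Q(Jan 2022) = 2×390 + 3×24 + 9×71 = 780 + 72 + 639 = 1491
ΣP(Jan 2022)Q(Jan 2022) = 2×390 + 3×24 + 10×71 = 780 + 72 + 710 = 1562
link = 1491/1562 = 0.954545
Link Feb 2022→Mar 2022:
ΣP(Mar 2022)Q(Feb 2022) = 2×323 + 3×26 + 8×63 = 646 + 78 + 504 = 1228
ΣP(Feb 2022)Q(Feb 2022) = 2×323 + 3×26 + 9×63 = 646 + 78 + 567 = 1291
link = 1228/1291 = 0.951201
Link Mar 2022→Apr 2022:
ΣP(Apr 2022)Q(Mar 2022) = 2×267 + 3×25 + 10×65 = 534 + 75 + 650 = 1259
ΣP(Mar 2022)Q(Mar 2022) = 2×267 + 3×25 + 8×65 = 534 + 75 + 520 = 1129
link = 1259/1129 = 1.115146
Chained index = 100 × 0.954545 × 0.951201 × 1.115146 = 101.2513

101.25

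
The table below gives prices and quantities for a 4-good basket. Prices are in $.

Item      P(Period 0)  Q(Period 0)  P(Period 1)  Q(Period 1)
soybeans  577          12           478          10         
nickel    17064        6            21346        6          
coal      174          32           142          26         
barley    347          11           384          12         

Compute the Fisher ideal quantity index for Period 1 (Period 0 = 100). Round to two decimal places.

Laspeyres component (base-period weights):
ΣP(Period 0)Q(Period 1) = 577×10 + 17064×6 + 174×26 + 347×12 = 5770 + 102384 + 4524 + 4164 = 116842
ΣP(Period 0)Q(Period 0) = 577×12 + 17064×6 + 174×32 + 347×11 = 6924 + 102384 + 5568 + 3817 = 118693
L = 116842 / 118693 × 100 = 98.4405
Paasche component (current-period weights):
ΣP(Period 1)Q(Period 1) = 478×10 + 21346×6 + 142×26 + 384×12 = 4780 + 128076 + 3692 + 4608 = 141156
ΣP(Period 1)Q(Period 0) = 478×12 + 21346×6 + 142×32 + 384×11 = 5736 + 128076 + 4544 + 4224 = 142580
P = 141156 / 142580 × 100 = 99.0013
Fisher = √(L × P) = √(98.4405 × 99.0013) = 98.7205

98.72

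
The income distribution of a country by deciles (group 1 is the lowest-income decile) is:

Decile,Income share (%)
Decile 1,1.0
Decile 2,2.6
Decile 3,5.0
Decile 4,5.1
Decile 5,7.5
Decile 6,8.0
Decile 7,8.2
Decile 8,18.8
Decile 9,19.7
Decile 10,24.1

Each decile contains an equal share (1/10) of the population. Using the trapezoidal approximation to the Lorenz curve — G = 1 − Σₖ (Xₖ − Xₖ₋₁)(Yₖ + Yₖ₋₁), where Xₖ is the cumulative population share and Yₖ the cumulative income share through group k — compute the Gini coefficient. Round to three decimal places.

Cumulative income shares Yₖ: 0.0100, 0.0360, 0.0860, 0.1370, 0.2120, 0.2920, 0.3740, 0.5620, 0.7590, 1.0000
Σ (Xₖ−Xₖ₋₁)(Yₖ+Yₖ₋₁) = (1/10)(0.0100+0.0000) + (1/10)(0.0360+0.0100) + (1/10)(0.0860+0.0360) + (1/10)(0.1370+0.0860) + (1/10)(0.2120+0.1370) + (1/10)(0.2920+0.2120) + (1/10)(0.3740+0.2920) + (1/10)(0.5620+0.3740) + (1/10)(0.7590+0.5620) + (1/10)(1.0000+0.7590)
  = 0.0010 + 0.0046 + 0.0122 + 0.0223 + 0.0349 + 0.0504 + 0.0666 + 0.0936 + 0.1321 + 0.1759 = 0.5936
G = 1 − 0.5936 = 0.4064

0.406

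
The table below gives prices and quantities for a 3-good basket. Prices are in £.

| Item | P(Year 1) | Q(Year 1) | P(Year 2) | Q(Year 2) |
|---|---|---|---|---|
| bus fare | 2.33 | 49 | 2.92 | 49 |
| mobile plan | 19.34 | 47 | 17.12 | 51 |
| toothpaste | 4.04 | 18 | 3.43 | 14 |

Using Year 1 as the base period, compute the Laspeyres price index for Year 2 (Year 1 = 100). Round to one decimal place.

92.1

Laspeyres price index uses base-period quantities as weights.
ΣP(Year 2)·Q(Year 1) = 2.92×49 + 17.12×47 + 3.43×18 = 143.08 + 804.64 + 61.74 = 1009.46
ΣP(Year 1)·Q(Year 1) = 2.33×49 + 19.34×47 + 4.04×18 = 114.17 + 908.98 + 72.72 = 1095.87
Index = 1009.46 / 1095.87 × 100 = 92.1149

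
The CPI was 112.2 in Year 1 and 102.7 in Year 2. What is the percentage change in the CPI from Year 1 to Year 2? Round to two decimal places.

-8.47%

Change = (102.7 − 112.2) / 112.2 × 100
       = -9.5 / 112.2 × 100 = -8.4670%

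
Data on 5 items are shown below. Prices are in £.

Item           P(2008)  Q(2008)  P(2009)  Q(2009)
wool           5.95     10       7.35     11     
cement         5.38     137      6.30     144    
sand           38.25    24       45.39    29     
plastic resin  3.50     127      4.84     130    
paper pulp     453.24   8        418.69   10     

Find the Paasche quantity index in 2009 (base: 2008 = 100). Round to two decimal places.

Paasche quantity index uses current-period prices as weights.
ΣP(2009)·Q(2009) = 7.35×11 + 6.30×144 + 45.39×29 + 4.84×130 + 418.69×10 = 80.85 + 907.2 + 1316.31 + 629.2 + 4186.9 = 7120.46
ΣP(2009)·Q(2008) = 7.35×10 + 6.30×137 + 45.39×24 + 4.84×127 + 418.69×8 = 73.5 + 863.1 + 1089.36 + 614.68 + 3349.52 = 5990.16
Index = 7120.46 / 5990.16 × 100 = 118.8693

118.87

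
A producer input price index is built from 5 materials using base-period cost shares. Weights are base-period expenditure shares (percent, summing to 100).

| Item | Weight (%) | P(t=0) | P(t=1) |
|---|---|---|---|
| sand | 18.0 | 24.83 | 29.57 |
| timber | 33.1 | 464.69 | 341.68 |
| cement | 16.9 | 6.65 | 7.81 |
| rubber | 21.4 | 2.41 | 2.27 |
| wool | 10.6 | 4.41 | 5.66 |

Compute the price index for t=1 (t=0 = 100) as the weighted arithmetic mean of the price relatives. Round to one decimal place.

99.4

sand: 18.0 × (29.57/24.83) = 18.0 × 1.190898 = 21.4362
timber: 33.1 × (341.68/464.69) = 33.1 × 0.735286 = 24.3380
cement: 16.9 × (7.81/6.65) = 16.9 × 1.174436 = 19.8480
rubber: 21.4 × (2.27/2.41) = 21.4 × 0.941909 = 20.1568
wool: 10.6 × (5.66/4.41) = 10.6 × 1.283447 = 13.6045
Index = Σ wᵢ·(p₁ᵢ/p₀ᵢ) = 21.4362 + 24.3380 + 19.8480 + 20.1568 + 13.6045 = 99.3835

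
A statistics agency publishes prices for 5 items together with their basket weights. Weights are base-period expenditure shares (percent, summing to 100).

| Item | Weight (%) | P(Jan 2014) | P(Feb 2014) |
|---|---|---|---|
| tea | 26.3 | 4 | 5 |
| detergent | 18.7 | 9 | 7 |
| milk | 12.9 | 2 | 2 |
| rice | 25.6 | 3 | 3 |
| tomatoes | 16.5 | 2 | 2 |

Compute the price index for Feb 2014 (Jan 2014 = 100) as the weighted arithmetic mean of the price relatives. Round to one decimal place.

tea: 26.3 × (5/4) = 26.3 × 1.250000 = 32.8750
detergent: 18.7 × (7/9) = 18.7 × 0.777778 = 14.5444
milk: 12.9 × (2/2) = 12.9 × 1.000000 = 12.9000
rice: 25.6 × (3/3) = 25.6 × 1.000000 = 25.6000
tomatoes: 16.5 × (2/2) = 16.5 × 1.000000 = 16.5000
Index = Σ wᵢ·(p₁ᵢ/p₀ᵢ) = 32.8750 + 14.5444 + 12.9000 + 25.6000 + 16.5000 = 102.4194

102.4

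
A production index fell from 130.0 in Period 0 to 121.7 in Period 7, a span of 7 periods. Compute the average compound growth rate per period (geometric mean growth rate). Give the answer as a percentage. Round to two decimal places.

-0.94%

Growth factor = (121.7/130.0)^(1/7) = (0.936154)^(1/7) = 0.990619
Growth rate = 0.990619 − 1 = -0.009381 = -0.9381%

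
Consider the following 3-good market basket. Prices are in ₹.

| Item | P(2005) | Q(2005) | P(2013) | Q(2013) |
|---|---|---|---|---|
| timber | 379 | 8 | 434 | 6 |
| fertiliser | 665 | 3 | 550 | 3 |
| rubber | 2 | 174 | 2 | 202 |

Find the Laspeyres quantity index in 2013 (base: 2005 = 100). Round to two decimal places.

Laspeyres quantity index uses base-period prices as weights.
ΣP(2005)·Q(2013) = 379×6 + 665×3 + 2×202 = 2274 + 1995 + 404 = 4673
ΣP(2005)·Q(2005) = 379×8 + 665×3 + 2×174 = 3032 + 1995 + 348 = 5375
Index = 4673 / 5375 × 100 = 86.9395

86.94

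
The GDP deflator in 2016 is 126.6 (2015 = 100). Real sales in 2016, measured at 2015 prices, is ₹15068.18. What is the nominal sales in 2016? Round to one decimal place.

19076.3

Nominal = Real × (Index/100) = 15068.18 × (126.6/100)
        = 15068.18 × 1.266 = 19076.3159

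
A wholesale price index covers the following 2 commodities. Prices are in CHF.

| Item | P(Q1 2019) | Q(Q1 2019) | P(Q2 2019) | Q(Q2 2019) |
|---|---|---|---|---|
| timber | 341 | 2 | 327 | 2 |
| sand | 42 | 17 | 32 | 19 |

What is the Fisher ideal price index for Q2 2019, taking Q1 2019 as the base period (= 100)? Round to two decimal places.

85.54

Laspeyres component (base-period weights):
ΣP(Q2 2019)Q(Q1 2019) = 327×2 + 32×17 = 654 + 544 = 1198
ΣP(Q1 2019)Q(Q1 2019) = 341×2 + 42×17 = 682 + 714 = 1396
L = 1198 / 1396 × 100 = 85.8166
Paasche component (current-period weights):
ΣP(Q2 2019)Q(Q2 2019) = 327×2 + 32×19 = 654 + 608 = 1262
ΣP(Q1 2019)Q(Q2 2019) = 341×2 + 42×19 = 682 + 798 = 1480
P = 1262 / 1480 × 100 = 85.2703
Fisher = √(L × P) = √(85.8166 × 85.2703) = 85.5430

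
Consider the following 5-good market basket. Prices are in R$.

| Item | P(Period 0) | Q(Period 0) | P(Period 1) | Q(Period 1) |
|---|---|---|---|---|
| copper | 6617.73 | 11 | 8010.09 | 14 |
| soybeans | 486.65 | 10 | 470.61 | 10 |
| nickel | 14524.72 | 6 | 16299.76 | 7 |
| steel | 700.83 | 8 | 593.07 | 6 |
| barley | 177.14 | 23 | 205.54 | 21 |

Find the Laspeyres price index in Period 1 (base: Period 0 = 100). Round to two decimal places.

114.67

Laspeyres price index uses base-period quantities as weights.
ΣP(Period 1)·Q(Period 0) = 8010.09×11 + 470.61×10 + 16299.76×6 + 593.07×8 + 205.54×23 = 88110.99 + 4706.1 + 97798.56 + 4744.56 + 4727.42 = 200087.63
ΣP(Period 0)·Q(Period 0) = 6617.73×11 + 486.65×10 + 14524.72×6 + 700.83×8 + 177.14×23 = 72795.03 + 4866.5 + 87148.32 + 5606.64 + 4074.22 = 174490.71
Index = 200087.63 / 174490.71 × 100 = 114.6695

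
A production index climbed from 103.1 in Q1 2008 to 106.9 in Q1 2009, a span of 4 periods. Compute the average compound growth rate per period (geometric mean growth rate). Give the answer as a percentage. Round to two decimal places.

0.91%

Growth factor = (106.9/103.1)^(1/4) = (1.036857)^(1/4) = 1.009090
Growth rate = 1.009090 − 1 = 0.009090 = 0.9090%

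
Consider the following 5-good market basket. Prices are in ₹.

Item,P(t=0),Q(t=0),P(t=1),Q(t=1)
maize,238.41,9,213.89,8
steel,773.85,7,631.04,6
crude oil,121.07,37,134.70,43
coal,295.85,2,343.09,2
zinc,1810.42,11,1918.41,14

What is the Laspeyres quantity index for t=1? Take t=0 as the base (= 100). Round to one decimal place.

115.8

Laspeyres quantity index uses base-period prices as weights.
ΣP(t=0)·Q(t=1) = 238.41×8 + 773.85×6 + 121.07×43 + 295.85×2 + 1810.42×14 = 1907.28 + 4643.1 + 5206.01 + 591.7 + 25345.88 = 37693.97
ΣP(t=0)·Q(t=0) = 238.41×9 + 773.85×7 + 121.07×37 + 295.85×2 + 1810.42×11 = 2145.69 + 5416.95 + 4479.59 + 591.7 + 19914.62 = 32548.55
Index = 37693.97 / 32548.55 × 100 = 115.8084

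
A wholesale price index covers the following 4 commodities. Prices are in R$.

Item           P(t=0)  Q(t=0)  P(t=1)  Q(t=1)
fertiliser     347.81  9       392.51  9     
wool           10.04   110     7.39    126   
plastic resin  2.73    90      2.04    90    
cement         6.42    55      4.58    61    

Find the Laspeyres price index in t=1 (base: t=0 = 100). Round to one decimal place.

Laspeyres price index uses base-period quantities as weights.
ΣP(t=1)·Q(t=0) = 392.51×9 + 7.39×110 + 2.04×90 + 4.58×55 = 3532.59 + 812.9 + 183.6 + 251.9 = 4780.99
ΣP(t=0)·Q(t=0) = 347.81×9 + 10.04×110 + 2.73×90 + 6.42×55 = 3130.29 + 1104.4 + 245.7 + 353.1 = 4833.49
Index = 4780.99 / 4833.49 × 100 = 98.9138

98.9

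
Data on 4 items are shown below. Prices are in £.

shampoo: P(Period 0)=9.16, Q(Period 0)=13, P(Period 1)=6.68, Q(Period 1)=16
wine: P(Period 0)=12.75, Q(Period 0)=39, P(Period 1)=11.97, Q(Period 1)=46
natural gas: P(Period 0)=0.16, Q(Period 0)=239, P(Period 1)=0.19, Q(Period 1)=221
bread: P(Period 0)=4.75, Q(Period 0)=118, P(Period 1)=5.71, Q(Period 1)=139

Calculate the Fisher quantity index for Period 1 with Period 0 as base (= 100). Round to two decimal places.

117.44

Laspeyres component (base-period weights):
ΣP(Period 0)Q(Period 1) = 9.16×16 + 12.75×46 + 0.16×221 + 4.75×139 = 146.56 + 586.5 + 35.36 + 660.25 = 1428.67
ΣP(Period 0)Q(Period 0) = 9.16×13 + 12.75×39 + 0.16×239 + 4.75×118 = 119.08 + 497.25 + 38.24 + 560.5 = 1215.07
L = 1428.67 / 1215.07 × 100 = 117.5792
Paasche component (current-period weights):
ΣP(Period 1)Q(Period 1) = 6.68×16 + 11.97×46 + 0.19×221 + 5.71×139 = 106.88 + 550.62 + 41.99 + 793.69 = 1493.18
ΣP(Period 1)Q(Period 0) = 6.68×13 + 11.97×39 + 0.19×239 + 5.71×118 = 86.84 + 466.83 + 45.41 + 673.78 = 1272.86
P = 1493.18 / 1272.86 × 100 = 117.3091
Fisher = √(L × P) = √(117.5792 × 117.3091) = 117.4441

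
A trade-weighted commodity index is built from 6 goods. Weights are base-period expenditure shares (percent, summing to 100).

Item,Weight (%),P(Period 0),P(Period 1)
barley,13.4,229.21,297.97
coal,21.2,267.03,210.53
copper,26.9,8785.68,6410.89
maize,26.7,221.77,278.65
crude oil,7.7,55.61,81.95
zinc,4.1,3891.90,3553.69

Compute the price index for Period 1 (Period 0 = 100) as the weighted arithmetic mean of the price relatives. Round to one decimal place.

barley: 13.4 × (297.97/229.21) = 13.4 × 1.299987 = 17.4198
coal: 21.2 × (210.53/267.03) = 21.2 × 0.788413 = 16.7144
copper: 26.9 × (6410.89/8785.68) = 26.9 × 0.729698 = 19.6289
maize: 26.7 × (278.65/221.77) = 26.7 × 1.256482 = 33.5481
crude oil: 7.7 × (81.95/55.61) = 7.7 × 1.473656 = 11.3471
zinc: 4.1 × (3553.69/3891.90) = 4.1 × 0.913099 = 3.7437
Index = Σ wᵢ·(p₁ᵢ/p₀ᵢ) = 17.4198 + 16.7144 + 19.6289 + 33.5481 + 11.3471 + 3.7437 = 102.4020

102.4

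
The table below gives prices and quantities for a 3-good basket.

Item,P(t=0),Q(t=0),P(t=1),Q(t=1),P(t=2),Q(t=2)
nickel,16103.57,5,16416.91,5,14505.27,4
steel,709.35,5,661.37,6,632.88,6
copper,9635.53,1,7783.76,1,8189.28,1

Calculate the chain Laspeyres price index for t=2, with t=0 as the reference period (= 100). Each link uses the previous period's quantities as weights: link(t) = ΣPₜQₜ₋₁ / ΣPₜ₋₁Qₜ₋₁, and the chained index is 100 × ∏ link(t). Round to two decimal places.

Link t=0→t=1:
ΣP(t=1)Q(t=0) = 16416.91×5 + 661.37×5 + 7783.76×1 = 82084.55 + 3306.85 + 7783.76 = 93175.16
ΣP(t=0)Q(t=0) = 16103.57×5 + 709.35×5 + 9635.53×1 = 80517.85 + 3546.75 + 9635.53 = 93700.13
link = 93175.16/93700.13 = 0.994397
Link t=1→t=2:
ΣP(t=2)Q(t=1) = 14505.27×5 + 632.88×6 + 8189.28×1 = 72526.35 + 3797.28 + 8189.28 = 84512.91
ΣP(t=1)Q(t=1) = 16416.91×5 + 661.37×6 + 7783.76×1 = 82084.55 + 3968.22 + 7783.76 = 93836.53
link = 84512.91/93836.53 = 0.900640
Chained index = 100 × 0.994397 × 0.900640 = 89.5594

89.56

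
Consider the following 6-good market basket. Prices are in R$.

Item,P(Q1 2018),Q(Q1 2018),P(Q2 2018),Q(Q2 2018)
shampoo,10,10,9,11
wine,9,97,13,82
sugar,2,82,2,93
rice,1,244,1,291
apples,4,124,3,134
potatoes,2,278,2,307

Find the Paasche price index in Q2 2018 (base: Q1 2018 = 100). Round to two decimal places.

Paasche price index uses current-period quantities as weights.
ΣP(Q2 2018)·Q(Q2 2018) = 9×11 + 13×82 + 2×93 + 1×291 + 3×134 + 2×307 = 99 + 1066 + 186 + 291 + 402 + 614 = 2658
ΣP(Q1 2018)·Q(Q2 2018) = 10×11 + 9×82 + 2×93 + 1×291 + 4×134 + 2×307 = 110 + 738 + 186 + 291 + 536 + 614 = 2475
Index = 2658 / 2475 × 100 = 107.3939

107.39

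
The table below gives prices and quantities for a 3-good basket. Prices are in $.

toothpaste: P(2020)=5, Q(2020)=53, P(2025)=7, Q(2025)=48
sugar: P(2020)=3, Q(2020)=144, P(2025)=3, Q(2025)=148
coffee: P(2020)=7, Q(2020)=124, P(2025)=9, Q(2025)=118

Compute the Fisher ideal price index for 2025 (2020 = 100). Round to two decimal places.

Laspeyres component (base-period weights):
ΣP(2025)Q(2020) = 7×53 + 3×144 + 9×124 = 371 + 432 + 1116 = 1919
ΣP(2020)Q(2020) = 5×53 + 3×144 + 7×124 = 265 + 432 + 868 = 1565
L = 1919 / 1565 × 100 = 122.6198
Paasche component (current-period weights):
ΣP(2025)Q(2025) = 7×48 + 3×148 + 9×118 = 336 + 444 + 1062 = 1842
ΣP(2020)Q(2025) = 5×48 + 3×148 + 7×118 = 240 + 444 + 826 = 1510
P = 1842 / 1510 × 100 = 121.9868
Fisher = √(L × P) = √(122.6198 × 121.9868) = 122.3029

122.30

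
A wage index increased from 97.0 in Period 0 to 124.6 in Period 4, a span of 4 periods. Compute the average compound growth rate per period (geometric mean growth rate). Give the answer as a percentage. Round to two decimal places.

Growth factor = (124.6/97.0)^(1/4) = (1.284536)^(1/4) = 1.064600
Growth rate = 1.064600 − 1 = 0.064600 = 6.4600%

6.46%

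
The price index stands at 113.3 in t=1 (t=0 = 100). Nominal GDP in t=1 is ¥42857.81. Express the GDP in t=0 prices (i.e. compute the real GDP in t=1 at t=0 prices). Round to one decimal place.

37826.8

Real = Nominal ÷ (Index/100) = 42857.81 ÷ (113.3/100)
     = 42857.81 ÷ 1.133 = 37826.8402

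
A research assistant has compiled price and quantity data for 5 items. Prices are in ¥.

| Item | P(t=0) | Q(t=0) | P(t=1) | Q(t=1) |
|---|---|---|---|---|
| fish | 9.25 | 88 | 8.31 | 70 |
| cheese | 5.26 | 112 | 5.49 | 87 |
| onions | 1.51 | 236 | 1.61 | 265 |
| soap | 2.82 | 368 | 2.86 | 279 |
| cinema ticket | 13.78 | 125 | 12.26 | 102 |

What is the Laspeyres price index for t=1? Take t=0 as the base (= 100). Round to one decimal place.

Laspeyres price index uses base-period quantities as weights.
ΣP(t=1)·Q(t=0) = 8.31×88 + 5.49×112 + 1.61×236 + 2.86×368 + 12.26×125 = 731.28 + 614.88 + 379.96 + 1052.48 + 1532.5 = 4311.1
ΣP(t=0)·Q(t=0) = 9.25×88 + 5.26×112 + 1.51×236 + 2.82×368 + 13.78×125 = 814 + 589.12 + 356.36 + 1037.76 + 1722.5 = 4519.74
Index = 4311.1 / 4519.74 × 100 = 95.3838

95.4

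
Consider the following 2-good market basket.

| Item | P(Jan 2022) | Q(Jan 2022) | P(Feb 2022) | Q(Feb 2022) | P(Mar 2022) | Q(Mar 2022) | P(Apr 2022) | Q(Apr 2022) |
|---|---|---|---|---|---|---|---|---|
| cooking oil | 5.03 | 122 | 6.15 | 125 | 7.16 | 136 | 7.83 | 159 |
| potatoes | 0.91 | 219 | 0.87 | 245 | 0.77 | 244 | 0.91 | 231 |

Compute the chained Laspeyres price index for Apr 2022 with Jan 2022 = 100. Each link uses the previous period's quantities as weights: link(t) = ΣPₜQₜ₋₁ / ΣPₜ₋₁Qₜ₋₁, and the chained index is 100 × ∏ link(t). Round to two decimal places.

141.50

Link Jan 2022→Feb 2022:
ΣP(Feb 2022)Q(Jan 2022) = 6.15×122 + 0.87×219 = 750.3 + 190.53 = 940.83
ΣP(Jan 2022)Q(Jan 2022) = 5.03×122 + 0.91×219 = 613.66 + 199.29 = 812.95
link = 940.83/812.95 = 1.157304
Link Feb 2022→Mar 2022:
ΣP(Mar 2022)Q(Feb 2022) = 7.16×125 + 0.77×245 = 895 + 188.65 = 1083.65
ΣP(Feb 2022)Q(Feb 2022) = 6.15×125 + 0.87×245 = 768.75 + 213.15 = 981.9
link = 1083.65/981.9 = 1.103626
Link Mar 2022→Apr 2022:
ΣP(Apr 2022)Q(Mar 2022) = 7.83×136 + 0.91×244 = 1064.88 + 222.04 = 1286.92
ΣP(Mar 2022)Q(Mar 2022) = 7.16×136 + 0.77×244 = 973.76 + 187.88 = 1161.64
link = 1286.92/1161.64 = 1.107848
Chained index = 100 × 1.157304 × 1.103626 × 1.107848 = 141.4976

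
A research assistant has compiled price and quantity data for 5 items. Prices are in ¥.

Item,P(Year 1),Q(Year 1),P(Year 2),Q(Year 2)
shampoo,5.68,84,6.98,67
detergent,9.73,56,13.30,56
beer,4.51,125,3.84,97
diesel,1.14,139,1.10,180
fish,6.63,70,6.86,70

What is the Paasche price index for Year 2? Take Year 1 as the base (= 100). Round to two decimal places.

111.36

Paasche price index uses current-period quantities as weights.
ΣP(Year 2)·Q(Year 2) = 6.98×67 + 13.30×56 + 3.84×97 + 1.10×180 + 6.86×70 = 467.66 + 744.8 + 372.48 + 198 + 480.2 = 2263.14
ΣP(Year 1)·Q(Year 2) = 5.68×67 + 9.73×56 + 4.51×97 + 1.14×180 + 6.63×70 = 380.56 + 544.88 + 437.47 + 205.2 + 464.1 = 2032.21
Index = 2263.14 / 2032.21 × 100 = 111.3635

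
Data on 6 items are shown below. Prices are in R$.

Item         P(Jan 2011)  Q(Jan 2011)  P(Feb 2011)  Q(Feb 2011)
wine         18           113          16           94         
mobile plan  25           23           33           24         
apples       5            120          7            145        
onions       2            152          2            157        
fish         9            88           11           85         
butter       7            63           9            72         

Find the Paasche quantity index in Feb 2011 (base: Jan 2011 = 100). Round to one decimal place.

99.3

Paasche quantity index uses current-period prices as weights.
ΣP(Feb 2011)·Q(Feb 2011) = 16×94 + 33×24 + 7×145 + 2×157 + 11×85 + 9×72 = 1504 + 792 + 1015 + 314 + 935 + 648 = 5208
ΣP(Feb 2011)·Q(Jan 2011) = 16×113 + 33×23 + 7×120 + 2×152 + 11×88 + 9×63 = 1808 + 759 + 840 + 304 + 968 + 567 = 5246
Index = 5208 / 5246 × 100 = 99.2756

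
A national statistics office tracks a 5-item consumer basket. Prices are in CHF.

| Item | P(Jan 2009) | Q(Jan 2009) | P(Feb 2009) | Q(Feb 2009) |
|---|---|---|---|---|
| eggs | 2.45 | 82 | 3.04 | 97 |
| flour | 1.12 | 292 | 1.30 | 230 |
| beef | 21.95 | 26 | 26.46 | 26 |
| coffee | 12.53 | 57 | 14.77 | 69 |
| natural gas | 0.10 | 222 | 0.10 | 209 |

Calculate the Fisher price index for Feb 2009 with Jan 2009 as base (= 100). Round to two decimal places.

118.92

Laspeyres component (base-period weights):
ΣP(Feb 2009)Q(Jan 2009) = 3.04×82 + 1.30×292 + 26.46×26 + 14.77×57 + 0.10×222 = 249.28 + 379.6 + 687.96 + 841.89 + 22.2 = 2180.93
ΣP(Jan 2009)Q(Jan 2009) = 2.45×82 + 1.12×292 + 21.95×26 + 12.53×57 + 0.10×222 = 200.9 + 327.04 + 570.7 + 714.21 + 22.2 = 1835.05
L = 2180.93 / 1835.05 × 100 = 118.8485
Paasche component (current-period weights):
ΣP(Feb 2009)Q(Feb 2009) = 3.04×97 + 1.30×230 + 26.46×26 + 14.77×69 + 0.10×209 = 294.88 + 299 + 687.96 + 1019.13 + 20.9 = 2321.87
ΣP(Jan 2009)Q(Feb 2009) = 2.45×97 + 1.12×230 + 21.95×26 + 12.53×69 + 0.10×209 = 237.65 + 257.6 + 570.7 + 864.57 + 20.9 = 1951.42
P = 2321.87 / 1951.42 × 100 = 118.9836
Fisher = √(L × P) = √(118.8485 × 118.9836) = 118.9161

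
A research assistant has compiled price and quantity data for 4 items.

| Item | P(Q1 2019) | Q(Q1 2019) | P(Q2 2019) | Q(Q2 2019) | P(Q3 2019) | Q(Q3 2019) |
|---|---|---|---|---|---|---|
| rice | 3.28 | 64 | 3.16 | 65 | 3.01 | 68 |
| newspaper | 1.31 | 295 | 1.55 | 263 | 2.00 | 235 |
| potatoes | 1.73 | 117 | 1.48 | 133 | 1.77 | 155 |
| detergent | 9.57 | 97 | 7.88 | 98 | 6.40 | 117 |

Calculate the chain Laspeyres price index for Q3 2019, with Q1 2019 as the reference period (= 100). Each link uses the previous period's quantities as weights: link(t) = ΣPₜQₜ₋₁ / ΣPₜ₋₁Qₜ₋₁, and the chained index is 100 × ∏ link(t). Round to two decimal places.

Link Q1 2019→Q2 2019:
ΣP(Q2 2019)Q(Q1 2019) = 3.16×64 + 1.55×295 + 1.48×117 + 7.88×97 = 202.24 + 457.25 + 173.16 + 764.36 = 1597.01
ΣP(Q1 2019)Q(Q1 2019) = 3.28×64 + 1.31×295 + 1.73×117 + 9.57×97 = 209.92 + 386.45 + 202.41 + 928.29 = 1727.07
link = 1597.01/1727.07 = 0.924693
Link Q2 2019→Q3 2019:
ΣP(Q3 2019)Q(Q2 2019) = 3.01×65 + 2.00×263 + 1.77×133 + 6.40×98 = 195.65 + 526 + 235.41 + 627.2 = 1584.26
ΣP(Q2 2019)Q(Q2 2019) = 3.16×65 + 1.55×263 + 1.48×133 + 7.88×98 = 205.4 + 407.65 + 196.84 + 772.24 = 1582.13
link = 1584.26/1582.13 = 1.001346
Chained index = 100 × 0.924693 × 1.001346 = 92.5938

92.59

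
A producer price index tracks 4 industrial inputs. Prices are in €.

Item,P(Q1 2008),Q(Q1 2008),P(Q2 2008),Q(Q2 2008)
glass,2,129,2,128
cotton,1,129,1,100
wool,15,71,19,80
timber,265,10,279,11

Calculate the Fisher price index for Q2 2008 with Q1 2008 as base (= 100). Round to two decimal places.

110.47

Laspeyres component (base-period weights):
ΣP(Q2 2008)Q(Q1 2008) = 2×129 + 1×129 + 19×71 + 279×10 = 258 + 129 + 1349 + 2790 = 4526
ΣP(Q1 2008)Q(Q1 2008) = 2×129 + 1×129 + 15×71 + 265×10 = 258 + 129 + 1065 + 2650 = 4102
L = 4526 / 4102 × 100 = 110.3364
Paasche component (current-period weights):
ΣP(Q2 2008)Q(Q2 2008) = 2×128 + 1×100 + 19×80 + 279×11 = 256 + 100 + 1520 + 3069 = 4945
ΣP(Q1 2008)Q(Q2 2008) = 2×128 + 1×100 + 15×80 + 265×11 = 256 + 100 + 1200 + 2915 = 4471
P = 4945 / 4471 × 100 = 110.6017
Fisher = √(L × P) = √(110.3364 × 110.6017) = 110.4690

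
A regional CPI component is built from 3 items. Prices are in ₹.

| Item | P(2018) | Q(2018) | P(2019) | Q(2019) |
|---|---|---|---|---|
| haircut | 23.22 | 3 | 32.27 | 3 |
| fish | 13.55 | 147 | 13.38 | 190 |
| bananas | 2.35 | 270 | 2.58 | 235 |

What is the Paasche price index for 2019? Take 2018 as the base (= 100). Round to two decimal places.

Paasche price index uses current-period quantities as weights.
ΣP(2019)·Q(2019) = 32.27×3 + 13.38×190 + 2.58×235 = 96.81 + 2542.2 + 606.3 = 3245.31
ΣP(2018)·Q(2019) = 23.22×3 + 13.55×190 + 2.35×235 = 69.66 + 2574.5 + 552.25 = 3196.41
Index = 3245.31 / 3196.41 × 100 = 101.5298

101.53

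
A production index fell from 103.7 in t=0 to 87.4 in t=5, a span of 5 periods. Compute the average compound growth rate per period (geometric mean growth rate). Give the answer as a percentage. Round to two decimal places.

Growth factor = (87.4/103.7)^(1/5) = (0.842816)^(1/5) = 0.966377
Growth rate = 0.966377 − 1 = -0.033623 = -3.3623%

-3.36%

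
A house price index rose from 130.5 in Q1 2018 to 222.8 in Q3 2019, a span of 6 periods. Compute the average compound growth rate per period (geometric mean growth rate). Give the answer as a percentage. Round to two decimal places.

9.32%

Growth factor = (222.8/130.5)^(1/6) = (1.707280)^(1/6) = 1.093245
Growth rate = 1.093245 − 1 = 0.093245 = 9.3245%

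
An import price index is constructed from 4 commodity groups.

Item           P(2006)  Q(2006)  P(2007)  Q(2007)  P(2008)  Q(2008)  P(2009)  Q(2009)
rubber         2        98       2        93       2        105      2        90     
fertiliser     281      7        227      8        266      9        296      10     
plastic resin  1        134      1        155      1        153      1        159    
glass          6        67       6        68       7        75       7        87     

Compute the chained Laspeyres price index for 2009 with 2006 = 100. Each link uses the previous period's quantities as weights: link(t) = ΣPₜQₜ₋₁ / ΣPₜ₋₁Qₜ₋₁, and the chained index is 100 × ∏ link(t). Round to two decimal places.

Link 2006→2007:
ΣP(2007)Q(2006) = 2×98 + 227×7 + 1×134 + 6×67 = 196 + 1589 + 134 + 402 = 2321
ΣP(2006)Q(2006) = 2×98 + 281×7 + 1×134 + 6×67 = 196 + 1967 + 134 + 402 = 2699
link = 2321/2699 = 0.859948
Link 2007→2008:
ΣP(2008)Q(2007) = 2×93 + 266×8 + 1×155 + 7×68 = 186 + 2128 + 155 + 476 = 2945
ΣP(2007)Q(2007) = 2×93 + 227×8 + 1×155 + 6×68 = 186 + 1816 + 155 + 408 = 2565
link = 2945/2565 = 1.148148
Link 2008→2009:
ΣP(2009)Q(2008) = 2×105 + 296×9 + 1×153 + 7×75 = 210 + 2664 + 153 + 525 = 3552
ΣP(2008)Q(2008) = 2×105 + 266×9 + 1×153 + 7×75 = 210 + 2394 + 153 + 525 = 3282
link = 3552/3282 = 1.082267
Chained index = 100 × 0.859948 × 1.148148 × 1.082267 = 106.8574

106.86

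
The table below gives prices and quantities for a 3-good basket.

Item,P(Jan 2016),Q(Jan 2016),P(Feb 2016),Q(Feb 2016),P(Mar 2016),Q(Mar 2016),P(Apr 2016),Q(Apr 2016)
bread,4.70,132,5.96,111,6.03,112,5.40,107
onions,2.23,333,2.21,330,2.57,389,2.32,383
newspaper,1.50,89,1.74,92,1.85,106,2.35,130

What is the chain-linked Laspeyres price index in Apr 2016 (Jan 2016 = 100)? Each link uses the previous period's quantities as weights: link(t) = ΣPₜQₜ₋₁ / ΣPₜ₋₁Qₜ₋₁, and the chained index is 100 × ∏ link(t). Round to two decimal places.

114.49

Link Jan 2016→Feb 2016:
ΣP(Feb 2016)Q(Jan 2016) = 5.96×132 + 2.21×333 + 1.74×89 = 786.72 + 735.93 + 154.86 = 1677.51
ΣP(Jan 2016)Q(Jan 2016) = 4.70×132 + 2.23×333 + 1.50×89 = 620.4 + 742.59 + 133.5 = 1496.49
link = 1677.51/1496.49 = 1.120963
Link Feb 2016→Mar 2016:
ΣP(Mar 2016)Q(Feb 2016) = 6.03×111 + 2.57×330 + 1.85×92 = 669.33 + 848.1 + 170.2 = 1687.63
ΣP(Feb 2016)Q(Feb 2016) = 5.96×111 + 2.21×330 + 1.74×92 = 661.56 + 729.3 + 160.08 = 1550.94
link = 1687.63/1550.94 = 1.088134
Link Mar 2016→Apr 2016:
ΣP(Apr 2016)Q(Mar 2016) = 5.40×112 + 2.32×389 + 2.35×106 = 604.8 + 902.48 + 249.1 = 1756.38
ΣP(Mar 2016)Q(Mar 2016) = 6.03×112 + 2.57×389 + 1.85×106 = 675.36 + 999.73 + 196.1 = 1871.19
link = 1756.38/1871.19 = 0.938643
Chained index = 100 × 1.120963 × 1.088134 × 0.938643 = 114.4917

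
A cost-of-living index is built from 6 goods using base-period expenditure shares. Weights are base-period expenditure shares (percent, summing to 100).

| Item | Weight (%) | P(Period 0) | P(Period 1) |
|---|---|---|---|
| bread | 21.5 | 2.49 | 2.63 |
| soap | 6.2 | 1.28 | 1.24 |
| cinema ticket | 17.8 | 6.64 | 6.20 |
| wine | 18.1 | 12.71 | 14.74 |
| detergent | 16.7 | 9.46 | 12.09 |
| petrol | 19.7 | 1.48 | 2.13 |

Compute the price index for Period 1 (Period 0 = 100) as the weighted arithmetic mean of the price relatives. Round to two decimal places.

116.02

bread: 21.5 × (2.63/2.49) = 21.5 × 1.056225 = 22.7088
soap: 6.2 × (1.24/1.28) = 6.2 × 0.968750 = 6.0063
cinema ticket: 17.8 × (6.20/6.64) = 17.8 × 0.933735 = 16.6205
wine: 18.1 × (14.74/12.71) = 18.1 × 1.159717 = 20.9909
detergent: 16.7 × (12.09/9.46) = 16.7 × 1.278013 = 21.3428
petrol: 19.7 × (2.13/1.48) = 19.7 × 1.439189 = 28.3520
Index = Σ wᵢ·(p₁ᵢ/p₀ᵢ) = 22.7088 + 6.0063 + 16.6205 + 20.9909 + 21.3428 + 28.3520 = 116.0213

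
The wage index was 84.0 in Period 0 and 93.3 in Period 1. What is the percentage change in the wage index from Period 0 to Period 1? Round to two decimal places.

Change = (93.3 − 84.0) / 84.0 × 100
       = 9.3 / 84.0 × 100 = 11.0714%

11.07%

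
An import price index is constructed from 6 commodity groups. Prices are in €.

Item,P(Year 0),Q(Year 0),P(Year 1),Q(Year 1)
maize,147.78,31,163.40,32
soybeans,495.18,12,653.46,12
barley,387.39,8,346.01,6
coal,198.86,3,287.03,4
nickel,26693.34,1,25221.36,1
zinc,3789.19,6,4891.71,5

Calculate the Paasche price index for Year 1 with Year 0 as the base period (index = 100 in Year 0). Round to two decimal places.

Paasche price index uses current-period quantities as weights.
ΣP(Year 1)·Q(Year 1) = 163.40×32 + 653.46×12 + 346.01×6 + 287.03×4 + 25221.36×1 + 4891.71×5 = 5228.8 + 7841.52 + 2076.06 + 1148.12 + 25221.36 + 24458.55 = 65974.41
ΣP(Year 0)·Q(Year 1) = 147.78×32 + 495.18×12 + 387.39×6 + 198.86×4 + 26693.34×1 + 3789.19×5 = 4728.96 + 5942.16 + 2324.34 + 795.44 + 26693.34 + 18945.95 = 59430.19
Index = 65974.41 / 59430.19 × 100 = 111.0116

111.01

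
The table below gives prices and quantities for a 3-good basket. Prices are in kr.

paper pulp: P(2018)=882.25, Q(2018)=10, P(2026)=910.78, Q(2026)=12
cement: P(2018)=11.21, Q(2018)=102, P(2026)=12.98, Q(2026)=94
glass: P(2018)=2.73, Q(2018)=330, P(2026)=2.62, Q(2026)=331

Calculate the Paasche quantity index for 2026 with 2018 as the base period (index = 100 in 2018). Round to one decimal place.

115.2

Paasche quantity index uses current-period prices as weights.
ΣP(2026)·Q(2026) = 910.78×12 + 12.98×94 + 2.62×331 = 10929.36 + 1220.12 + 867.22 = 13016.7
ΣP(2026)·Q(2018) = 910.78×10 + 12.98×102 + 2.62×330 = 9107.8 + 1323.96 + 864.6 = 11296.36
Index = 13016.7 / 11296.36 × 100 = 115.2292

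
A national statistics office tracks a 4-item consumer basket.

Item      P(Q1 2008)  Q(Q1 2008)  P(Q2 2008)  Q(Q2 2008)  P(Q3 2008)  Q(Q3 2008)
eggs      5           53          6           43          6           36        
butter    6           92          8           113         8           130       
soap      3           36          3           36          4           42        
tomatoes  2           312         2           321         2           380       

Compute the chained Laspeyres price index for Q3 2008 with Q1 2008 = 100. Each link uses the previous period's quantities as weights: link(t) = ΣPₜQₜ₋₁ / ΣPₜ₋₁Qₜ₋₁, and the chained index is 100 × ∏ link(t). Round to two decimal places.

117.47

Link Q1 2008→Q2 2008:
ΣP(Q2 2008)Q(Q1 2008) = 6×53 + 8×92 + 3×36 + 2×312 = 318 + 736 + 108 + 624 = 1786
ΣP(Q1 2008)Q(Q1 2008) = 5×53 + 6×92 + 3×36 + 2×312 = 265 + 552 + 108 + 624 = 1549
link = 1786/1549 = 1.153002
Link Q2 2008→Q3 2008:
ΣP(Q3 2008)Q(Q2 2008) = 6×43 + 8×113 + 4×36 + 2×321 = 258 + 904 + 144 + 642 = 1948
ΣP(Q2 2008)Q(Q2 2008) = 6×43 + 8×113 + 3×36 + 2×321 = 258 + 904 + 108 + 642 = 1912
link = 1948/1912 = 1.018828
Chained index = 100 × 1.153002 × 1.018828 = 117.4711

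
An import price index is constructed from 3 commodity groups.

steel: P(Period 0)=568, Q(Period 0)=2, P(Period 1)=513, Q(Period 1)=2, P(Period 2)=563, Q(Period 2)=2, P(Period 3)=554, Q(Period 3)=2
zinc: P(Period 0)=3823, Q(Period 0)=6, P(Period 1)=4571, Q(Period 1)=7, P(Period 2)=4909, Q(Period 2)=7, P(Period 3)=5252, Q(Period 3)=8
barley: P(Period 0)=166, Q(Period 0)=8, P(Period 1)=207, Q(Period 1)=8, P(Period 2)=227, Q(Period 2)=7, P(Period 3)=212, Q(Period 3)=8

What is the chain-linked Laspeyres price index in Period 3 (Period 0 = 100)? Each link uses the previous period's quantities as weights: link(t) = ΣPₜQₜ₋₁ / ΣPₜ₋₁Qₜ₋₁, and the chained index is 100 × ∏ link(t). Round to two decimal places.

135.33

Link Period 0→Period 1:
ΣP(Period 1)Q(Period 0) = 513×2 + 4571×6 + 207×8 = 1026 + 27426 + 1656 = 30108
ΣP(Period 0)Q(Period 0) = 568×2 + 3823×6 + 166×8 = 1136 + 22938 + 1328 = 25402
link = 30108/25402 = 1.185261
Link Period 1→Period 2:
ΣP(Period 2)Q(Period 1) = 563×2 + 4909×7 + 227×8 = 1126 + 34363 + 1816 = 37305
ΣP(Period 1)Q(Period 1) = 513×2 + 4571×7 + 207×8 = 1026 + 31997 + 1656 = 34679
link = 37305/34679 = 1.075723
Link Period 2→Period 3:
ΣP(Period 3)Q(Period 2) = 554×2 + 5252×7 + 212×7 = 1108 + 36764 + 1484 = 39356
ΣP(Period 2)Q(Period 2) = 563×2 + 4909×7 + 227×7 = 1126 + 34363 + 1589 = 37078
link = 39356/37078 = 1.061438
Chained index = 100 × 1.185261 × 1.075723 × 1.061438 = 135.3347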